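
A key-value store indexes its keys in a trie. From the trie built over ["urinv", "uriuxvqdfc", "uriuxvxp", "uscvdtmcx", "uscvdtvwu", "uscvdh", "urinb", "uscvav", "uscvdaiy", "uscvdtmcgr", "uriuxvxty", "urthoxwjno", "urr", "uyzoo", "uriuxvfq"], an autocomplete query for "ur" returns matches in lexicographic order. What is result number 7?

urr

Filter for "ur…" and sort: "urinb", "urinv", "uriuxvfq", "uriuxvqdfc", "uriuxvxp", "uriuxvxty", "urr", "urthoxwjno"
The 7th is urr.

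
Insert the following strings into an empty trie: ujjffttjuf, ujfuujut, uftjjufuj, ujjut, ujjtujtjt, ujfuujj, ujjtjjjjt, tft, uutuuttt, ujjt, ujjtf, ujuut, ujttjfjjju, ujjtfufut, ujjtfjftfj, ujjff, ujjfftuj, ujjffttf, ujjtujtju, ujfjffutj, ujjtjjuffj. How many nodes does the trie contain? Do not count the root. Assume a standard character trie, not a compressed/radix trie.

Count nodes per top-level branch (shared prefixes stored once):
  't'-branch (tft): 3 nodes
  'u'-branch (uftjjufuj, ujfjffutj, ujfuujj, ujfuujut, ujjff, ujjffttf, ujjffttjuf, ujjfftuj, ujjt, ujjtf, ujjtfjftfj, ujjtfufut, ujjtjjjjt, ujjtjjuffj, ujjtujtjt, ujjtujtju, ujjut, ujttjfjjju, ujuut, uutuuttt): 80 nodes
Sum: 83

83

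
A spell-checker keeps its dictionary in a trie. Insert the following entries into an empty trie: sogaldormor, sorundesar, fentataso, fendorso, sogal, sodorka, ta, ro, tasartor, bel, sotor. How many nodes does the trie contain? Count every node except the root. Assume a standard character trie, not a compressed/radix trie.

54

Count nodes per top-level branch (shared prefixes stored once):
  'b'-branch (bel): 3 nodes
  'f'-branch (fendorso, fentataso): 14 nodes
  'r'-branch (ro): 2 nodes
  's'-branch (sodorka, sogal, sogaldormor, sorundesar, sotor): 27 nodes
  't'-branch (ta, tasartor): 8 nodes
Sum: 54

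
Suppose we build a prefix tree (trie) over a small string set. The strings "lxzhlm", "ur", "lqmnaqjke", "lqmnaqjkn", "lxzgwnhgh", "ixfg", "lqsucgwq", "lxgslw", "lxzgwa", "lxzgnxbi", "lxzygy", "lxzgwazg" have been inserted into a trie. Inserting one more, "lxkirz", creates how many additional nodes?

The longest prefix of "lxkirz" already in the trie is "lx" (length 2).
Each of the 4 remaining characters creates one node.

4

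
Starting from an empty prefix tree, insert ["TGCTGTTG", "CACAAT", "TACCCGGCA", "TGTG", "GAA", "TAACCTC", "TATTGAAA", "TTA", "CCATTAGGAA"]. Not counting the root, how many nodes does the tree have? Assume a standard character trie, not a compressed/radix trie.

49

Trace insertions, counting only characters that open a new branch:
  "TGCTGTTG" → 8 new (T, G, C, T, G, T, T, G)
  "CACAAT" → 6 new (C, A, C, A, A, T)
  "TACCCGGCA" → prefix "T" already present; 8 new (A, C, C, C, G, G, C, A)
  "TGTG" → prefix "TG" already present; 2 new (T, G)
  "GAA" → 3 new (G, A, A)
  "TAACCTC" → prefix "TA" already present; 5 new (A, C, C, T, C)
  "TATTGAAA" → prefix "TA" already present; 6 new (T, T, G, A, A, A)
  "TTA" → prefix "T" already present; 2 new (T, A)
  "CCATTAGGAA" → prefix "C" already present; 9 new (C, A, T, T, A, G, G, A, A)
Total nodes = 8 + 6 + 8 + 2 + 3 + 5 + 6 + 2 + 9 = 49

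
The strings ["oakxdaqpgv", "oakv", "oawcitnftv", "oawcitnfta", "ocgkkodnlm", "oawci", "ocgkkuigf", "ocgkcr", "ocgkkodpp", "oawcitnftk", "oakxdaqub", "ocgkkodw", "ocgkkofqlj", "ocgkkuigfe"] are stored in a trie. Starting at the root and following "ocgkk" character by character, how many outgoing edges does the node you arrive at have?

2

Walk "ocgkk" from the root, arriving at one node.
Distinct next characters after "ocgkk": o, u.
That node has 2 child edges.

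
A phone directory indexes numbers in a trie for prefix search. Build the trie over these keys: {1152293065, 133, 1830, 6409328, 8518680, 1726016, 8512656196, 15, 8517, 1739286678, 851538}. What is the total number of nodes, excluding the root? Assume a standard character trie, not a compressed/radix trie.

Trace insertions, counting only characters that open a new branch:
  "1152293065" → 10 new (1, 1, 5, 2, 2, 9, 3, 0, 6, 5)
  "133" → prefix "1" already present; 2 new (3, 3)
  "1830" → prefix "1" already present; 3 new (8, 3, 0)
  "6409328" → 7 new (6, 4, 0, 9, 3, 2, 8)
  "8518680" → 7 new (8, 5, 1, 8, 6, 8, 0)
  "1726016" → prefix "1" already present; 6 new (7, 2, 6, 0, 1, 6)
  "8512656196" → prefix "851" already present; 7 new (2, 6, 5, 6, 1, 9, 6)
  "15" → prefix "1" already present; 1 new (5)
  "8517" → prefix "851" already present; 1 new (7)
  "1739286678" → prefix "17" already present; 8 new (3, 9, 2, 8, 6, 6, 7, 8)
  "851538" → prefix "851" already present; 3 new (5, 3, 8)
Total nodes = 10 + 2 + 3 + 7 + 7 + 6 + 7 + 1 + 1 + 8 + 3 = 55

55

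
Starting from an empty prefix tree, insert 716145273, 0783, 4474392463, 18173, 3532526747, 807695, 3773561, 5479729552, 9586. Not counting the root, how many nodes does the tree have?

64

Trace insertions, counting only characters that open a new branch:
  "716145273" → 9 new (7, 1, 6, 1, 4, 5, 2, 7, 3)
  "0783" → 4 new (0, 7, 8, 3)
  "4474392463" → 10 new (4, 4, 7, 4, 3, 9, 2, 4, 6, 3)
  "18173" → 5 new (1, 8, 1, 7, 3)
  "3532526747" → 10 new (3, 5, 3, 2, 5, 2, 6, 7, 4, 7)
  "807695" → 6 new (8, 0, 7, 6, 9, 5)
  "3773561" → prefix "3" already present; 6 new (7, 7, 3, 5, 6, 1)
  "5479729552" → 10 new (5, 4, 7, 9, 7, 2, 9, 5, 5, 2)
  "9586" → 4 new (9, 5, 8, 6)
Total nodes = 9 + 4 + 10 + 5 + 10 + 6 + 6 + 10 + 4 = 64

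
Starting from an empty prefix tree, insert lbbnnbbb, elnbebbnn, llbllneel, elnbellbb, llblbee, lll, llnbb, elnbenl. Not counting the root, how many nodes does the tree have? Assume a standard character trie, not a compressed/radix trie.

38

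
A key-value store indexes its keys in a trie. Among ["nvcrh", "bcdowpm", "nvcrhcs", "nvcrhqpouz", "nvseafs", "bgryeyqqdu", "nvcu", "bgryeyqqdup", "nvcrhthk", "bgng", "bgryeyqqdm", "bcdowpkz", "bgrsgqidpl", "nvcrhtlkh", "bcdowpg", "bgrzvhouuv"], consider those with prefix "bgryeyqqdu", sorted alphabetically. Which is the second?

bgryeyqqdup

Filter for "bgryeyqqdu…" and sort: "bgryeyqqdu", "bgryeyqqdup"
The 2nd is bgryeyqqdup.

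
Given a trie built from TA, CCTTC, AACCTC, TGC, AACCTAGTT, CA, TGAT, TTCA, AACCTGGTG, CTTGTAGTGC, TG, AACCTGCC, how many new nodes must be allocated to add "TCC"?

Walking "TCC" from the root, the first 1 characters ("T") follow existing edges; "C" is the first miss.
So 3 − 1 = 2 new nodes.

2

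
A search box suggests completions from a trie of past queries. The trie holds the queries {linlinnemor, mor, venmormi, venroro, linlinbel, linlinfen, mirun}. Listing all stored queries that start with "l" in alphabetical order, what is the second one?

linlinfen

Filter for "l…" and sort: "linlinbel", "linlinfen", "linlinnemor"
The 2nd is linlinfen.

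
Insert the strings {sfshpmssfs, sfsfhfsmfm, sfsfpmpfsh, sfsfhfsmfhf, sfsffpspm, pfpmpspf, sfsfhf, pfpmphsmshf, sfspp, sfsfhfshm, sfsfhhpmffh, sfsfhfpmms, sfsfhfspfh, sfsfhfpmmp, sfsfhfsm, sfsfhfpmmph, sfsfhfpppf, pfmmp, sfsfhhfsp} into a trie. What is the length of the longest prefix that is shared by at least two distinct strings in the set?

10

Look for the deepest trie node that still has at least two words in its subtree.
e.g. "sfsfhfpmmp" and "sfsfhfpmmph" share the prefix "sfsfhfpmmp" of length 10; no pair shares a longer one.
Longest shared-prefix length: 10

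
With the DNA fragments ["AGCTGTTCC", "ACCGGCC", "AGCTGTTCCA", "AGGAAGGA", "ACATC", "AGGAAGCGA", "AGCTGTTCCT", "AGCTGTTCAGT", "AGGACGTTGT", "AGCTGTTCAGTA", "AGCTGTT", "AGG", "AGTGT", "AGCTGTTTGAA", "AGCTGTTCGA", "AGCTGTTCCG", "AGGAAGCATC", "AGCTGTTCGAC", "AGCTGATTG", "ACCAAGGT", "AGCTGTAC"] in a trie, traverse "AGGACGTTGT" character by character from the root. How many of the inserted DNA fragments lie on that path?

2

Walk "AGGACGTTGT" from the root; an end-of-word marker is hit whenever a stored word is a prefix of "AGGACGTTGT".
Prefixes of the query that are stored words: "AGG", "AGGACGTTGT"
Count: 2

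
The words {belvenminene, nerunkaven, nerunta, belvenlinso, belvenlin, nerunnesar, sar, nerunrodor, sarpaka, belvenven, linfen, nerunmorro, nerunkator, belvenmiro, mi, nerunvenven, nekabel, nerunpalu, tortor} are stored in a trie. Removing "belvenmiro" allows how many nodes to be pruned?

A node on "belvenmiro"'s path can go only if nothing else ends at it or branches off below it.
The suffix "ro" (2 nodes) is used only by "belvenmiro"; the node for "belvenmi" still has the child "n", so pruning stops there.
Nodes removed: 2

2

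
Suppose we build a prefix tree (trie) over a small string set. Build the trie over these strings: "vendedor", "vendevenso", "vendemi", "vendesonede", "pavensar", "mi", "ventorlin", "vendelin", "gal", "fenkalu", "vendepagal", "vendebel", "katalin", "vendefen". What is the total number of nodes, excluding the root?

Trace insertions, counting only characters that open a new branch:
  "vendedor" → 8 new (v, e, n, d, e, d, o, r)
  "vendevenso" → prefix "vende" already present; 5 new (v, e, n, s, o)
  "vendemi" → prefix "vende" already present; 2 new (m, i)
  "vendesonede" → prefix "vende" already present; 6 new (s, o, n, e, d, e)
  "pavensar" → 8 new (p, a, v, e, n, s, a, r)
  "mi" → 2 new (m, i)
  "ventorlin" → prefix "ven" already present; 6 new (t, o, r, l, i, n)
  "vendelin" → prefix "vende" already present; 3 new (l, i, n)
  "gal" → 3 new (g, a, l)
  "fenkalu" → 7 new (f, e, n, k, a, l, u)
  "vendepagal" → prefix "vende" already present; 5 new (p, a, g, a, l)
  "vendebel" → prefix "vende" already present; 3 new (b, e, l)
  "katalin" → 7 new (k, a, t, a, l, i, n)
  "vendefen" → prefix "vende" already present; 3 new (f, e, n)
Total nodes = 8 + 5 + 2 + 6 + 8 + 2 + 6 + 3 + 3 + 7 + 5 + 3 + 7 + 3 = 68

68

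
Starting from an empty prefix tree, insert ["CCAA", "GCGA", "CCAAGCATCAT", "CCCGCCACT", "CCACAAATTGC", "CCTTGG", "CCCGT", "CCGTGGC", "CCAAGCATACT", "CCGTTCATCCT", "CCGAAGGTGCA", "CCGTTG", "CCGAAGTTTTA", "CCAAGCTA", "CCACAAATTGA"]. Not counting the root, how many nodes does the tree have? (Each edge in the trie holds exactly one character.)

Insert word by word; a character creates a node only if that edge doesn't already exist:
  "CCAA" → 4 new (C, C, A, A)
  "GCGA" → 4 new (G, C, G, A)
  "CCAAGCATCAT" → prefix "CCAA" already present; 7 new (G, C, A, T, C, A, T)
  "CCCGCCACT" → prefix "CC" already present; 7 new (C, G, C, C, A, C, T)
  "CCACAAATTGC" → prefix "CCA" already present; 8 new (C, A, A, A, T, T, G, C)
  "CCTTGG" → prefix "CC" already present; 4 new (T, T, G, G)
  "CCCGT" → prefix "CCCG" already present; 1 new (T)
  "CCGTGGC" → prefix "CC" already present; 5 new (G, T, G, G, C)
  "CCAAGCATACT" → prefix "CCAAGCAT" already present; 3 new (A, C, T)
  "CCGTTCATCCT" → prefix "CCGT" already present; 7 new (T, C, A, T, C, C, T)
  "CCGAAGGTGCA" → prefix "CCG" already present; 8 new (A, A, G, G, T, G, C, A)
  "CCGTTG" → prefix "CCGTT" already present; 1 new (G)
  "CCGAAGTTTTA" → prefix "CCGAAG" already present; 5 new (T, T, T, T, A)
  "CCAAGCTA" → prefix "CCAAGC" already present; 2 new (T, A)
  "CCACAAATTGA" → prefix "CCACAAATTG" already present; 1 new (A)
Total nodes = 4 + 4 + 7 + 7 + 8 + 4 + 1 + 5 + 3 + 7 + 8 + 1 + 5 + 2 + 1 = 67

67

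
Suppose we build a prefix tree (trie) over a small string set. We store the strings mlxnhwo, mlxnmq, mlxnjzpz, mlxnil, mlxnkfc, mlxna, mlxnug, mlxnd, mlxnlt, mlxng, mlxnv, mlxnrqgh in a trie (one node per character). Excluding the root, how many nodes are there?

Count nodes per top-level branch (shared prefixes stored once):
  'm'-branch (mlxna, mlxnd, mlxng, mlxnhwo, mlxnil, mlxnjzpz, mlxnkfc, mlxnlt, mlxnmq, mlxnrqgh, mlxnug, mlxnv): 30 nodes
Sum: 30

30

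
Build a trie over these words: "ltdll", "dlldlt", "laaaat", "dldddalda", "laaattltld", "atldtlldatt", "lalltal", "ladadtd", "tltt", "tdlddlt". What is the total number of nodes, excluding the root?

60

Count nodes per top-level branch (shared prefixes stored once):
  'a'-branch (atldtlldatt): 11 nodes
  'd'-branch (dldddalda, dlldlt): 13 nodes
  'l'-branch (laaaat, laaattltld, ladadtd, lalltal, ltdll): 26 nodes
  't'-branch (tdlddlt, tltt): 10 nodes
Sum: 60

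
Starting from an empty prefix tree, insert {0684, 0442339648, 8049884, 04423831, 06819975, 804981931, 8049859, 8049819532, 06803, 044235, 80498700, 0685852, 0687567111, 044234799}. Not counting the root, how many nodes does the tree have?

58

For each word, the new-node count is its length minus the longest prefix already in the trie:
  "0684" → 4 new (0, 6, 8, 4)
  "0442339648" → prefix "0" already present; 9 new (4, 4, 2, 3, 3, 9, 6, 4, 8)
  "8049884" → 7 new (8, 0, 4, 9, 8, 8, 4)
  "04423831" → prefix "04423" already present; 3 new (8, 3, 1)
  "06819975" → prefix "068" already present; 5 new (1, 9, 9, 7, 5)
  "804981931" → prefix "80498" already present; 4 new (1, 9, 3, 1)
  "8049859" → prefix "80498" already present; 2 new (5, 9)
  "8049819532" → prefix "8049819" already present; 3 new (5, 3, 2)
  "06803" → prefix "068" already present; 2 new (0, 3)
  "044235" → prefix "04423" already present; 1 new (5)
  "80498700" → prefix "80498" already present; 3 new (7, 0, 0)
  "0685852" → prefix "068" already present; 4 new (5, 8, 5, 2)
  "0687567111" → prefix "068" already present; 7 new (7, 5, 6, 7, 1, 1, 1)
  "044234799" → prefix "04423" already present; 4 new (4, 7, 9, 9)
Total nodes = 4 + 9 + 7 + 3 + 5 + 4 + 2 + 3 + 2 + 1 + 3 + 4 + 7 + 4 = 58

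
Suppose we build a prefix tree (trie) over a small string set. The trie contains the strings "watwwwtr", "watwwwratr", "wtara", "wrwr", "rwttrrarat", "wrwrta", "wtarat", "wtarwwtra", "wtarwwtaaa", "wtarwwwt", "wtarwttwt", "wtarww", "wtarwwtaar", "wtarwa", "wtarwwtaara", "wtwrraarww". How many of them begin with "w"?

15

Traverse to the node for "w", then collect every word in that subtree.
Matches: "watwwwratr", "watwwwtr", "wrwr", "wrwrta", "wtara", "wtarat", "wtarwa", "wtarwttwt", "wtarww", "wtarwwtaaa", "wtarwwtaar", "wtarwwtaara", "wtarwwtra", "wtarwwwt", "wtwrraarww"
Count: 15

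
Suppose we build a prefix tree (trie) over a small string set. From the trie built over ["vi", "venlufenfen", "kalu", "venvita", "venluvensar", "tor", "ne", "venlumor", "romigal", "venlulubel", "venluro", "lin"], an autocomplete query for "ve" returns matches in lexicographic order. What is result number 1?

venlufenfen

Words with prefix "ve", in lexicographic order: "venlufenfen", "venlulubel", "venlumor", "venluro", "venluvensar", "venvita"
The 1st is venlufenfen.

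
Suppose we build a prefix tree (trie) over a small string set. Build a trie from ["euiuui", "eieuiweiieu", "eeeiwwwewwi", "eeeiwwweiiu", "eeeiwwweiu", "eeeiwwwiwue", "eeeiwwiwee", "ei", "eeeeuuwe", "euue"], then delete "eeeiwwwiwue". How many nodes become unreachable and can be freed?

4

After clearing the end-marker at "eeeiwwwiwue", prune upward until reaching a node still needed by another word.
The suffix "iwue" (4 nodes) is used only by "eeeiwwwiwue"; the node for "eeeiwww" still has the child "e", so pruning stops there.
Nodes removed: 4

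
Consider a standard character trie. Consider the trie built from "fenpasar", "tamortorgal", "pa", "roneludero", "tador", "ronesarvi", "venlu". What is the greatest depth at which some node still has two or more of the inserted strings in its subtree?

Look for the deepest trie node that still has at least two words in its subtree.
"roneludero" and "ronesarvi" agree on "rone" (4 characters) before diverging; nothing deeper is shared.
Longest shared-prefix length: 4

4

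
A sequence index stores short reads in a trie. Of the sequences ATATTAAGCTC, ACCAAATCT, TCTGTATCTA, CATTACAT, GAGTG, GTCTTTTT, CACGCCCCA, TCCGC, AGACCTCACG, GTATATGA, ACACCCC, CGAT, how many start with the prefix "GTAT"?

1

Walk to "GTAT"; the words in its subtree are exactly those with that prefix.
Words under "GTAT": GTATATGA
Count: 1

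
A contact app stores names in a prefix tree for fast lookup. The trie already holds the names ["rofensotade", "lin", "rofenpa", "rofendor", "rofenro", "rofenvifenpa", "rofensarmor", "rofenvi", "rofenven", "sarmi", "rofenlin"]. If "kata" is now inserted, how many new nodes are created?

4

No existing word starts with "k", so every character of "kata" needs a new node.
4 − 0 = 4 new nodes.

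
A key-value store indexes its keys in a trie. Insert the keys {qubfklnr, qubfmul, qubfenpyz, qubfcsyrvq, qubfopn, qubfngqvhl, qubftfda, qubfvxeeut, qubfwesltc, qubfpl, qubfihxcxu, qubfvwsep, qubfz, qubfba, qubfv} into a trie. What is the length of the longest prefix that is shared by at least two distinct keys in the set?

5

Equivalently: take the maximum, over all pairs, of their longest common prefix length.
"qubfv" and "qubfvwsep" agree on "qubfv" (5 characters) before diverging; nothing deeper is shared.
Longest shared-prefix length: 5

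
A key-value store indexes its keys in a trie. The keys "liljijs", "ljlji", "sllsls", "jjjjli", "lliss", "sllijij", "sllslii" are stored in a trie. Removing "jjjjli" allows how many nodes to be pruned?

Walk "jjjjli" from the leaf back toward the root, removing each node that no remaining word uses.
No other word shares any prefix with "jjjjli", so all 6 of its nodes go.
Nodes removed: 6

6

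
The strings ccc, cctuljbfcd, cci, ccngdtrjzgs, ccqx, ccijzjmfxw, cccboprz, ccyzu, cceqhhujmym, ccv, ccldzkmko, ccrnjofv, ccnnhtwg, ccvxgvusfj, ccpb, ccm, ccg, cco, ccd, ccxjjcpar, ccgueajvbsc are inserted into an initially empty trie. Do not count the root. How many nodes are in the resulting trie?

Count nodes per top-level branch (shared prefixes stored once):
  'c'-branch (ccc, cccboprz, ccd, cceqhhujmym, ccg, ccgueajvbsc, cci, ccijzjmfxw, ccldzkmko, ccm, ccngdtrjzgs, ccnnhtwg, cco, ccpb, ccqx, ccrnjofv, cctuljbfcd, ccv, ccvxgvusfj, ccxjjcpar, ccyzu): 94 nodes
Sum: 94

94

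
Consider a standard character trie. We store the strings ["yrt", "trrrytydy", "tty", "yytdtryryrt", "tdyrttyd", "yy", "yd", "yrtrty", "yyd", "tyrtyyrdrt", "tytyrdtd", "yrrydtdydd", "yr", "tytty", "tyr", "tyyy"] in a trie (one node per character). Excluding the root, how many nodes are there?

63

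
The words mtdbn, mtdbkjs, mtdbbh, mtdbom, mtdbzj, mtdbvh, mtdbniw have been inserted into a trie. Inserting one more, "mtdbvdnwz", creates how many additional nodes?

The longest prefix of "mtdbvdnwz" already in the trie is "mtdbv" (length 5).
Each of the 4 remaining characters creates one node.

4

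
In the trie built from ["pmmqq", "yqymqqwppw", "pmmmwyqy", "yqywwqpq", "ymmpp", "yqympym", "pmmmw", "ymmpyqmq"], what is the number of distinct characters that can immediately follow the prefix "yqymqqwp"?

Walk "yqymqqwp" from the root, arriving at one node.
Distinct next characters after "yqymqqwp": p.
That node has 1 child edge.

1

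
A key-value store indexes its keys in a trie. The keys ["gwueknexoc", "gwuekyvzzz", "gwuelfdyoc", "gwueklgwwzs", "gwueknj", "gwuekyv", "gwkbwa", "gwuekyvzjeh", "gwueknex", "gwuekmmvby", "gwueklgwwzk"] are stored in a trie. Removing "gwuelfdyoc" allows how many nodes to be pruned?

6

Walk "gwuelfdyoc" from the leaf back toward the root, removing each node that no remaining word uses.
The suffix "lfdyoc" (6 nodes) is used only by "gwuelfdyoc"; the node for "gwue" still has the child "k", so pruning stops there.
Nodes removed: 6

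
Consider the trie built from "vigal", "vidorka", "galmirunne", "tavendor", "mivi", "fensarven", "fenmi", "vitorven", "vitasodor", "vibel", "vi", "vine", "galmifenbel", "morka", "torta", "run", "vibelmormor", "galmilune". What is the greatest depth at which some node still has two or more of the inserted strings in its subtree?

5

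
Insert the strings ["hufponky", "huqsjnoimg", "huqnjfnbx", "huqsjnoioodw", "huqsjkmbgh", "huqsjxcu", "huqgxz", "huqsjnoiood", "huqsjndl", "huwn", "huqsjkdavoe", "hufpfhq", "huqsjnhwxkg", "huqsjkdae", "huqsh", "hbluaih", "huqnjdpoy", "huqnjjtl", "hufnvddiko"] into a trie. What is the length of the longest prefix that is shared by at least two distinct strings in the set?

11

The deepest shared node is where two words last agree before diverging.
e.g. "huqsjnoiood" and "huqsjnoioodw" share the prefix "huqsjnoiood" of length 11; no pair shares a longer one.
Longest shared-prefix length: 11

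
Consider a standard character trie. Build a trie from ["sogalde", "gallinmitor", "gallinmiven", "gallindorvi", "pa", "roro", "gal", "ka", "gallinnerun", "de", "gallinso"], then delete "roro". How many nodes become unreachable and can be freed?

4

A node on "roro"'s path can go only if nothing else ends at it or branches off below it.
No other word shares any prefix with "roro", so all 4 of its nodes go.
Nodes removed: 4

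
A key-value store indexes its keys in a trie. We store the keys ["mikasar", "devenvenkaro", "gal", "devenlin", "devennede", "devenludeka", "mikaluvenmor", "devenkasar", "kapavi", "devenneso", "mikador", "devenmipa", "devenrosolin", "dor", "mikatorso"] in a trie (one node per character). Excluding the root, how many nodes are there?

76

For each word, the new-node count is its length minus the longest prefix already in the trie:
  "mikasar" → 7 new (m, i, k, a, s, a, r)
  "devenvenkaro" → 12 new (d, e, v, e, n, v, e, n, k, a, r, o)
  "gal" → 3 new (g, a, l)
  "devenlin" → prefix "deven" already present; 3 new (l, i, n)
  "devennede" → prefix "deven" already present; 4 new (n, e, d, e)
  "devenludeka" → prefix "devenl" already present; 5 new (u, d, e, k, a)
  "mikaluvenmor" → prefix "mika" already present; 8 new (l, u, v, e, n, m, o, r)
  "devenkasar" → prefix "deven" already present; 5 new (k, a, s, a, r)
  "kapavi" → 6 new (k, a, p, a, v, i)
  "devenneso" → prefix "devenne" already present; 2 new (s, o)
  "mikador" → prefix "mika" already present; 3 new (d, o, r)
  "devenmipa" → prefix "deven" already present; 4 new (m, i, p, a)
  "devenrosolin" → prefix "deven" already present; 7 new (r, o, s, o, l, i, n)
  "dor" → prefix "d" already present; 2 new (o, r)
  "mikatorso" → prefix "mika" already present; 5 new (t, o, r, s, o)
Total nodes = 7 + 12 + 3 + 3 + 4 + 5 + 8 + 5 + 6 + 2 + 3 + 4 + 7 + 2 + 5 = 76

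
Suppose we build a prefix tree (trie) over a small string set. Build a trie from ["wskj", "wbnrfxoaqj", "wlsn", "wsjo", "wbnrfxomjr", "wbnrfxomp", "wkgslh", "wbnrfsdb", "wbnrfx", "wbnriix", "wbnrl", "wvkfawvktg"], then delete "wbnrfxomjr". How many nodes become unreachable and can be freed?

After clearing the end-marker at "wbnrfxomjr", prune upward until reaching a node still needed by another word.
The suffix "jr" (2 nodes) is used only by "wbnrfxomjr"; the node for "wbnrfxom" still has the child "p", so pruning stops there.
Nodes removed: 2

2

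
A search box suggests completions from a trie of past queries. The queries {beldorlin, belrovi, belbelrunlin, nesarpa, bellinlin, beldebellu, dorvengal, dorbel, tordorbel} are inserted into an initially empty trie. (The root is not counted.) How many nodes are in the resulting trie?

Count nodes per top-level branch (shared prefixes stored once):
  'b'-branch (belbelrunlin, beldebellu, beldorlin, bellinlin, belrovi): 34 nodes
  'd'-branch (dorbel, dorvengal): 12 nodes
  'n'-branch (nesarpa): 7 nodes
  't'-branch (tordorbel): 9 nodes
Sum: 62

62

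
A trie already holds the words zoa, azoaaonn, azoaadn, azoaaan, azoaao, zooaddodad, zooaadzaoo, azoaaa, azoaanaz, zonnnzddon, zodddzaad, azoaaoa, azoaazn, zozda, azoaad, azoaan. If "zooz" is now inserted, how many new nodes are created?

"zoo" is already a path in the trie; the remaining "z" must be added.
So 4 − 3 = 1 new nodes.

1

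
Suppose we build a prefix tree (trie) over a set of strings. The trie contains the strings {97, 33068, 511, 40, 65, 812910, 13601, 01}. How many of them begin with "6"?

1

Traverse to the node for "6", then collect every word in that subtree.
Words under "6": 65
Count: 1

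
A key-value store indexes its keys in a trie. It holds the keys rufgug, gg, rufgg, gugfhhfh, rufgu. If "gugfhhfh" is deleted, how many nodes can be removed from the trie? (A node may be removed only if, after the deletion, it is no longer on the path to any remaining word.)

7

A node on "gugfhhfh"'s path can go only if nothing else ends at it or branches off below it.
The suffix "ugfhhfh" (7 nodes) is used only by "gugfhhfh"; the node for "g" still has the child "g", so pruning stops there.
Nodes removed: 7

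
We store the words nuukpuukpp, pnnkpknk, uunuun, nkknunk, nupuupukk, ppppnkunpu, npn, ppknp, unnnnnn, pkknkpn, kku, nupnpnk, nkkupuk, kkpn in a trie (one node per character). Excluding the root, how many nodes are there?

Trace insertions, counting only characters that open a new branch:
  "nuukpuukpp" → 10 new (n, u, u, k, p, u, u, k, p, p)
  "pnnkpknk" → 8 new (p, n, n, k, p, k, n, k)
  "uunuun" → 6 new (u, u, n, u, u, n)
  "nkknunk" → prefix "n" already present; 6 new (k, k, n, u, n, k)
  "nupuupukk" → prefix "nu" already present; 7 new (p, u, u, p, u, k, k)
  "ppppnkunpu" → prefix "p" already present; 9 new (p, p, p, n, k, u, n, p, u)
  "npn" → prefix "n" already present; 2 new (p, n)
  "ppknp" → prefix "pp" already present; 3 new (k, n, p)
  "unnnnnn" → prefix "u" already present; 6 new (n, n, n, n, n, n)
  "pkknkpn" → prefix "p" already present; 6 new (k, k, n, k, p, n)
  "kku" → 3 new (k, k, u)
  "nupnpnk" → prefix "nup" already present; 4 new (n, p, n, k)
  "nkkupuk" → prefix "nkk" already present; 4 new (u, p, u, k)
  "kkpn" → prefix "kk" already present; 2 new (p, n)
Total nodes = 10 + 8 + 6 + 6 + 7 + 9 + 2 + 3 + 6 + 6 + 3 + 4 + 4 + 2 = 76

76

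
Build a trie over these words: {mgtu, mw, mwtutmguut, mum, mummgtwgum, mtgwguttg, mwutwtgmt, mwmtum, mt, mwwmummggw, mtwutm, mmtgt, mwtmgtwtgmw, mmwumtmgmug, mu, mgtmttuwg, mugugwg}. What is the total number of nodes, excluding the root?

85

Trace insertions, counting only characters that open a new branch:
  "mgtu" → 4 new (m, g, t, u)
  "mw" → prefix "m" already present; 1 new (w)
  "mwtutmguut" → prefix "mw" already present; 8 new (t, u, t, m, g, u, u, t)
  "mum" → prefix "m" already present; 2 new (u, m)
  "mummgtwgum" → prefix "mum" already present; 7 new (m, g, t, w, g, u, m)
  "mtgwguttg" → prefix "m" already present; 8 new (t, g, w, g, u, t, t, g)
  "mwutwtgmt" → prefix "mw" already present; 7 new (u, t, w, t, g, m, t)
  "mwmtum" → prefix "mw" already present; 4 new (m, t, u, m)
  "mt" → prefix "mt" already present; 0 new (none)
  "mwwmummggw" → prefix "mw" already present; 8 new (w, m, u, m, m, g, g, w)
  "mtwutm" → prefix "mt" already present; 4 new (w, u, t, m)
  "mmtgt" → prefix "m" already present; 4 new (m, t, g, t)
  "mwtmgtwtgmw" → prefix "mwt" already present; 8 new (m, g, t, w, t, g, m, w)
  "mmwumtmgmug" → prefix "mm" already present; 9 new (w, u, m, t, m, g, m, u, g)
  "mu" → prefix "mu" already present; 0 new (none)
  "mgtmttuwg" → prefix "mgt" already present; 6 new (m, t, t, u, w, g)
  "mugugwg" → prefix "mu" already present; 5 new (g, u, g, w, g)
Total nodes = 4 + 1 + 8 + 2 + 7 + 8 + 7 + 4 + 0 + 8 + 4 + 4 + 8 + 9 + 0 + 6 + 5 = 85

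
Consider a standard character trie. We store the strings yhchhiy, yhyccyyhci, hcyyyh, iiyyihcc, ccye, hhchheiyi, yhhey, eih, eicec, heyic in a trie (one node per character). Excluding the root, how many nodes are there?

54

For each word, the new-node count is its length minus the longest prefix already in the trie:
  "yhchhiy" → 7 new (y, h, c, h, h, i, y)
  "yhyccyyhci" → prefix "yh" already present; 8 new (y, c, c, y, y, h, c, i)
  "hcyyyh" → 6 new (h, c, y, y, y, h)
  "iiyyihcc" → 8 new (i, i, y, y, i, h, c, c)
  "ccye" → 4 new (c, c, y, e)
  "hhchheiyi" → prefix "h" already present; 8 new (h, c, h, h, e, i, y, i)
  "yhhey" → prefix "yh" already present; 3 new (h, e, y)
  "eih" → 3 new (e, i, h)
  "eicec" → prefix "ei" already present; 3 new (c, e, c)
  "heyic" → prefix "h" already present; 4 new (e, y, i, c)
Total nodes = 7 + 8 + 6 + 8 + 4 + 8 + 3 + 3 + 3 + 4 = 54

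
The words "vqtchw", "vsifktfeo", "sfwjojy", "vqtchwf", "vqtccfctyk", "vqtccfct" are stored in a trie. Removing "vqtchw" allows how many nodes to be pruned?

After clearing the end-marker at "vqtchw", prune upward until reaching a node still needed by another word.
Every node on "vqtchw" is still needed (e.g. by "vqtchwf"), so nothing is freed.
Nodes removed: 0

0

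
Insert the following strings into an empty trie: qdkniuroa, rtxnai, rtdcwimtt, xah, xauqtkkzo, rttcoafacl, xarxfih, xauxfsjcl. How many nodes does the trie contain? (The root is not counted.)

Trace insertions, counting only characters that open a new branch:
  "qdkniuroa" → 9 new (q, d, k, n, i, u, r, o, a)
  "rtxnai" → 6 new (r, t, x, n, a, i)
  "rtdcwimtt" → prefix "rt" already present; 7 new (d, c, w, i, m, t, t)
  "xah" → 3 new (x, a, h)
  "xauqtkkzo" → prefix "xa" already present; 7 new (u, q, t, k, k, z, o)
  "rttcoafacl" → prefix "rt" already present; 8 new (t, c, o, a, f, a, c, l)
  "xarxfih" → prefix "xa" already present; 5 new (r, x, f, i, h)
  "xauxfsjcl" → prefix "xau" already present; 6 new (x, f, s, j, c, l)
Total nodes = 9 + 6 + 7 + 3 + 7 + 8 + 5 + 6 = 51

51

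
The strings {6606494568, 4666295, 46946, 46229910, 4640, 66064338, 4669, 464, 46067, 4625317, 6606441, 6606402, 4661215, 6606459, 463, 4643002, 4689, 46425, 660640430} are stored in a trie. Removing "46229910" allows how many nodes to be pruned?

5

A node on "46229910"'s path can go only if nothing else ends at it or branches off below it.
The suffix "29910" (5 nodes) is used only by "46229910"; the node for "462" still has the child "5", so pruning stops there.
Nodes removed: 5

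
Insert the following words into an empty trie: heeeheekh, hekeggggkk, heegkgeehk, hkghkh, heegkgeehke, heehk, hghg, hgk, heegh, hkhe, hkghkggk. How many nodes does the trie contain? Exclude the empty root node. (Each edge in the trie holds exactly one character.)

42

Count nodes per top-level branch (shared prefixes stored once):
  'h'-branch (heeeheekh, heegh, heegkgeehk, heegkgeehke, heehk, hekeggggkk, hghg, hgk, hkghkggk, hkghkh, hkhe): 42 nodes
Sum: 42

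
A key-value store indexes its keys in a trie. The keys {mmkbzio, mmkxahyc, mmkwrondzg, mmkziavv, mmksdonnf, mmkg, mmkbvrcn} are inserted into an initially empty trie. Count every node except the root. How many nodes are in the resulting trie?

35

Count nodes per top-level branch (shared prefixes stored once):
  'm'-branch (mmkbvrcn, mmkbzio, mmkg, mmksdonnf, mmkwrondzg, mmkxahyc, mmkziavv): 35 nodes
Sum: 35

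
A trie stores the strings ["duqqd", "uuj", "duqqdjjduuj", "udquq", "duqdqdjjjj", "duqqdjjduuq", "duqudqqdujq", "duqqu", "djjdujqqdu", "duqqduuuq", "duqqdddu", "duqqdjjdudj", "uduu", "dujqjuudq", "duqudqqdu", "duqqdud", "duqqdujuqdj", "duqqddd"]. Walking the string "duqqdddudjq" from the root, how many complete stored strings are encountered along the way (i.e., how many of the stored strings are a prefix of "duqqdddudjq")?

Check each prefix of "duqqdddudjq" against the stored set — each match is an end-marker on the path.
Prefixes of the query that are stored words: "duqqd", "duqqddd", "duqqdddu"
Count: 3

3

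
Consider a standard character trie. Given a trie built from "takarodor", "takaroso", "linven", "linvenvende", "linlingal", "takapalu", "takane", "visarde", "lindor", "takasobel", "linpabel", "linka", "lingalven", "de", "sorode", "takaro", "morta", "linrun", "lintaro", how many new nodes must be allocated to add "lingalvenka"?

2

"lingalven" is already a path in the trie; the remaining "ka" must be added.
New nodes needed: |"lingalvenka"| − 9 = 11 − 9 = 2.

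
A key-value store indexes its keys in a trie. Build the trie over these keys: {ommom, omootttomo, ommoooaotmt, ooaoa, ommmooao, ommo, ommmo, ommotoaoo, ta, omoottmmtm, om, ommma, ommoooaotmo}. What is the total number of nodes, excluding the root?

42

Trace insertions, counting only characters that open a new branch:
  "ommom" → 5 new (o, m, m, o, m)
  "omootttomo" → prefix "om" already present; 8 new (o, o, t, t, t, o, m, o)
  "ommoooaotmt" → prefix "ommo" already present; 7 new (o, o, a, o, t, m, t)
  "ooaoa" → prefix "o" already present; 4 new (o, a, o, a)
  "ommmooao" → prefix "omm" already present; 5 new (m, o, o, a, o)
  "ommo" → prefix "ommo" already present; 0 new (none)
  "ommmo" → prefix "ommmo" already present; 0 new (none)
  "ommotoaoo" → prefix "ommo" already present; 5 new (t, o, a, o, o)
  "ta" → 2 new (t, a)
  "omoottmmtm" → prefix "omoott" already present; 4 new (m, m, t, m)
  "om" → prefix "om" already present; 0 new (none)
  "ommma" → prefix "ommm" already present; 1 new (a)
  "ommoooaotmo" → prefix "ommoooaotm" already present; 1 new (o)
Total nodes = 5 + 8 + 7 + 4 + 5 + 0 + 0 + 5 + 2 + 4 + 0 + 1 + 1 = 42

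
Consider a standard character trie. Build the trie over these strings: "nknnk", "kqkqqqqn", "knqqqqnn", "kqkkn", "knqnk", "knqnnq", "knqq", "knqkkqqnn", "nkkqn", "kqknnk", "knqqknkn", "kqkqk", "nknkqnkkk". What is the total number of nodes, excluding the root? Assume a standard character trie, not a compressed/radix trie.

Insert word by word; a character creates a node only if that edge doesn't already exist:
  "nknnk" → 5 new (n, k, n, n, k)
  "kqkqqqqn" → 8 new (k, q, k, q, q, q, q, n)
  "knqqqqnn" → prefix "k" already present; 7 new (n, q, q, q, q, n, n)
  "kqkkn" → prefix "kqk" already present; 2 new (k, n)
  "knqnk" → prefix "knq" already present; 2 new (n, k)
  "knqnnq" → prefix "knqn" already present; 2 new (n, q)
  "knqq" → prefix "knqq" already present; 0 new (none)
  "knqkkqqnn" → prefix "knq" already present; 6 new (k, k, q, q, n, n)
  "nkkqn" → prefix "nk" already present; 3 new (k, q, n)
  "kqknnk" → prefix "kqk" already present; 3 new (n, n, k)
  "knqqknkn" → prefix "knqq" already present; 4 new (k, n, k, n)
  "kqkqk" → prefix "kqkq" already present; 1 new (k)
  "nknkqnkkk" → prefix "nkn" already present; 6 new (k, q, n, k, k, k)
Total nodes = 5 + 8 + 7 + 2 + 2 + 2 + 0 + 6 + 3 + 3 + 4 + 1 + 6 = 49

49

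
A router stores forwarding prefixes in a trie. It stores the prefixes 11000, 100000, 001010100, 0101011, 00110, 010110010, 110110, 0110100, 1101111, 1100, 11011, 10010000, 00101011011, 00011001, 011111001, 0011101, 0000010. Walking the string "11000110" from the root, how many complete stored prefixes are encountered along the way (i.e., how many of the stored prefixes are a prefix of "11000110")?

2

Check each prefix of "11000110" against the stored set — each match is an end-marker on the path.
Prefixes of the query that are stored words: "1100", "11000"
Count: 2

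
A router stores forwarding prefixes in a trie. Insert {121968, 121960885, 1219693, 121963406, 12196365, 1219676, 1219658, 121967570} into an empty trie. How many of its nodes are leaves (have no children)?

8

Leaves are exactly the stored words that no other stored word extends.
Those words: "121960885", "121963406", "12196365", "1219658", "121967570", "1219676", "121968", "1219693"
Leaf count: 8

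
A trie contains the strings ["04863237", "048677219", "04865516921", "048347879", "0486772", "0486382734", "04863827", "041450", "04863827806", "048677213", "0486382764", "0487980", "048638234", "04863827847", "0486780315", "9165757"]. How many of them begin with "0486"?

12

Filter for entries beginning with "0486":
Matches: "04863237", "048638234", "04863827", "0486382734", "0486382764", "04863827806", "04863827847", "04865516921", "0486772", "048677213", "048677219", "0486780315"
Count: 12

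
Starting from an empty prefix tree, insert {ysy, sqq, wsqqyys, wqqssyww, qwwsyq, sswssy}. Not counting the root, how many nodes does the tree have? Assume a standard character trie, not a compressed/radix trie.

Insert word by word; a character creates a node only if that edge doesn't already exist:
  "ysy" → 3 new (y, s, y)
  "sqq" → 3 new (s, q, q)
  "wsqqyys" → 7 new (w, s, q, q, y, y, s)
  "wqqssyww" → prefix "w" already present; 7 new (q, q, s, s, y, w, w)
  "qwwsyq" → 6 new (q, w, w, s, y, q)
  "sswssy" → prefix "s" already present; 5 new (s, w, s, s, y)
Total nodes = 3 + 3 + 7 + 7 + 6 + 5 = 31

31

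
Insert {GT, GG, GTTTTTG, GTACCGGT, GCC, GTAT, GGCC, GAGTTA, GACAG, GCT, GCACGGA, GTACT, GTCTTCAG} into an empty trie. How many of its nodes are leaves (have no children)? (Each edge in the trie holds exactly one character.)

11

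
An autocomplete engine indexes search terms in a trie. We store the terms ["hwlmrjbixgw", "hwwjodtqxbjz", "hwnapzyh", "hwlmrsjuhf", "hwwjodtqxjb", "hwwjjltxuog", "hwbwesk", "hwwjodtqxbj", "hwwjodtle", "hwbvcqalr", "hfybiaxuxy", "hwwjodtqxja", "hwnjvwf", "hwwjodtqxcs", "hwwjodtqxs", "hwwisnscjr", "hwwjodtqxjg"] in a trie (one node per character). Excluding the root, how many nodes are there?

79

Trace insertions, counting only characters that open a new branch:
  "hwlmrjbixgw" → 11 new (h, w, l, m, r, j, b, i, x, g, w)
  "hwwjodtqxbjz" → prefix "hw" already present; 10 new (w, j, o, d, t, q, x, b, j, z)
  "hwnapzyh" → prefix "hw" already present; 6 new (n, a, p, z, y, h)
  "hwlmrsjuhf" → prefix "hwlmr" already present; 5 new (s, j, u, h, f)
  "hwwjodtqxjb" → prefix "hwwjodtqx" already present; 2 new (j, b)
  "hwwjjltxuog" → prefix "hwwj" already present; 7 new (j, l, t, x, u, o, g)
  "hwbwesk" → prefix "hw" already present; 5 new (b, w, e, s, k)
  "hwwjodtqxbj" → prefix "hwwjodtqxbj" already present; 0 new (none)
  "hwwjodtle" → prefix "hwwjodt" already present; 2 new (l, e)
  "hwbvcqalr" → prefix "hwb" already present; 6 new (v, c, q, a, l, r)
  "hfybiaxuxy" → prefix "h" already present; 9 new (f, y, b, i, a, x, u, x, y)
  "hwwjodtqxja" → prefix "hwwjodtqxj" already present; 1 new (a)
  "hwnjvwf" → prefix "hwn" already present; 4 new (j, v, w, f)
  "hwwjodtqxcs" → prefix "hwwjodtqx" already present; 2 new (c, s)
  "hwwjodtqxs" → prefix "hwwjodtqx" already present; 1 new (s)
  "hwwisnscjr" → prefix "hww" already present; 7 new (i, s, n, s, c, j, r)
  "hwwjodtqxjg" → prefix "hwwjodtqxj" already present; 1 new (g)
Total nodes = 11 + 10 + 6 + 5 + 2 + 7 + 5 + 0 + 2 + 6 + 9 + 1 + 4 + 2 + 1 + 7 + 1 = 79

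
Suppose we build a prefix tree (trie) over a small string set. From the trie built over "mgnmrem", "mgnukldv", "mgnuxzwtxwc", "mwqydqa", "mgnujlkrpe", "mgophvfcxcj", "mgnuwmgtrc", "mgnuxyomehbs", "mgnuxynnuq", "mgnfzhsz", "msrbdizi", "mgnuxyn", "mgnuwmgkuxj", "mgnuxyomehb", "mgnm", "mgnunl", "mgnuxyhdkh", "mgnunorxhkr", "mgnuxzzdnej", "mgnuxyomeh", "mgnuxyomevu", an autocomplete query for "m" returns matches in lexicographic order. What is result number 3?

Words with prefix "m", in lexicographic order: "mgnfzhsz", "mgnm", "mgnmrem", "mgnujlkrpe", "mgnukldv", "mgnunl", "mgnunorxhkr", "mgnuwmgkuxj", "mgnuwmgtrc", "mgnuxyhdkh", "mgnuxyn", "mgnuxynnuq", "mgnuxyomeh", "mgnuxyomehb", "mgnuxyomehbs", "mgnuxyomevu", "mgnuxzwtxwc", "mgnuxzzdnej", "mgophvfcxcj", "msrbdizi", "mwqydqa"
The 3rd is mgnmrem.

mgnmrem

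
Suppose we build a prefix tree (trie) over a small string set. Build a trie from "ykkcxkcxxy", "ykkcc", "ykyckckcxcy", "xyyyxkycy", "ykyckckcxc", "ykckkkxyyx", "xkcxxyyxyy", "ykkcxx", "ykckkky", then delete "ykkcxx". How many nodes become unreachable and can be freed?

1

After clearing the end-marker at "ykkcxx", prune upward until reaching a node still needed by another word.
The suffix "x" (1 node) is used only by "ykkcxx"; the node for "ykkcx" still has the child "k", so pruning stops there.
Nodes removed: 1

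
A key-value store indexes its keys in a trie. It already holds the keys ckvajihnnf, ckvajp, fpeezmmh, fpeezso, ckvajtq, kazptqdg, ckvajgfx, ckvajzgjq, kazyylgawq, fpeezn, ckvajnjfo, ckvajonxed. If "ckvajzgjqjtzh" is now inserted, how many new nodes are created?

4

Walking "ckvajzgjqjtzh" from the root, the first 9 characters ("ckvajzgjq") follow existing edges; "j" is the first miss.
New nodes needed: |"ckvajzgjqjtzh"| − 9 = 13 − 9 = 4.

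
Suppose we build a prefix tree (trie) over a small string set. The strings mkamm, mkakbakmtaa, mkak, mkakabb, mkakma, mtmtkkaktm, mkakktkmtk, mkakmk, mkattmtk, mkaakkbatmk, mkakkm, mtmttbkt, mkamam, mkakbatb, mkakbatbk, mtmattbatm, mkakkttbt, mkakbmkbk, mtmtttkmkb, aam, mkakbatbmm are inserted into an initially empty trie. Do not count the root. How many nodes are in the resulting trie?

Insert word by word; a character creates a node only if that edge doesn't already exist:
  "mkamm" → 5 new (m, k, a, m, m)
  "mkakbakmtaa" → prefix "mka" already present; 8 new (k, b, a, k, m, t, a, a)
  "mkak" → prefix "mkak" already present; 0 new (none)
  "mkakabb" → prefix "mkak" already present; 3 new (a, b, b)
  "mkakma" → prefix "mkak" already present; 2 new (m, a)
  "mtmtkkaktm" → prefix "m" already present; 9 new (t, m, t, k, k, a, k, t, m)
  "mkakktkmtk" → prefix "mkak" already present; 6 new (k, t, k, m, t, k)
  "mkakmk" → prefix "mkakm" already present; 1 new (k)
  "mkattmtk" → prefix "mka" already present; 5 new (t, t, m, t, k)
  "mkaakkbatmk" → prefix "mka" already present; 8 new (a, k, k, b, a, t, m, k)
  "mkakkm" → prefix "mkakk" already present; 1 new (m)
  "mtmttbkt" → prefix "mtmt" already present; 4 new (t, b, k, t)
  "mkamam" → prefix "mkam" already present; 2 new (a, m)
  "mkakbatb" → prefix "mkakba" already present; 2 new (t, b)
  "mkakbatbk" → prefix "mkakbatb" already present; 1 new (k)
  "mtmattbatm" → prefix "mtm" already present; 7 new (a, t, t, b, a, t, m)
  "mkakkttbt" → prefix "mkakkt" already present; 3 new (t, b, t)
  "mkakbmkbk" → prefix "mkakb" already present; 4 new (m, k, b, k)
  "mtmtttkmkb" → prefix "mtmtt" already present; 5 new (t, k, m, k, b)
  "aam" → 3 new (a, a, m)
  "mkakbatbmm" → prefix "mkakbatb" already present; 2 new (m, m)
Total nodes = 5 + 8 + 0 + 3 + 2 + 9 + 6 + 1 + 5 + 8 + 1 + 4 + 2 + 2 + 1 + 7 + 3 + 4 + 5 + 3 + 2 = 81

81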